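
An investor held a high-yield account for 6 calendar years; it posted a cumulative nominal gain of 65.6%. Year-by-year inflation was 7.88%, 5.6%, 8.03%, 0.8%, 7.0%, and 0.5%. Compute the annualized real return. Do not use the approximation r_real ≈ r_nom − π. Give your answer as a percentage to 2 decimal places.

3.67%

Cumulative inflation factor: 1.0788 × 1.056 × 1.0803 × 1.008 × 1.070 × 1.005 ≈ 1.33401.
Nominal growth factor: 1.65600. Real growth factor = 1.65600 / 1.33401 ≈ 1.24137.
Annualized: 1.24137^(1/6) − 1 ≈ 0.03669.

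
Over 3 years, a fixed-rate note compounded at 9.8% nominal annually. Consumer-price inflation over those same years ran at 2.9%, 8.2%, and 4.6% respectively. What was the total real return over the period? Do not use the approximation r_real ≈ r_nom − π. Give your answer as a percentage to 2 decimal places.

13.67%

Cumulative inflation factor: 1.029 × 1.082 × 1.046 ≈ 1.16459.
Nominal growth factor: 1.32375. Real growth factor = 1.32375 / 1.16459 ≈ 1.13667.
Total real return ≈ 13.6666%.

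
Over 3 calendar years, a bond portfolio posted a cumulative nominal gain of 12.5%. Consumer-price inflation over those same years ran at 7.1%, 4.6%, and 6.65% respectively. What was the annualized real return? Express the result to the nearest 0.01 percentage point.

Cumulative inflation factor: 1.071 × 1.046 × 1.0665 ≈ 1.19476.
Nominal growth factor: 1.12500. Real growth factor = 1.12500 / 1.19476 ≈ 0.94161.
Annualized: 0.94161^(1/3) − 1 ≈ -0.01986.

-1.99%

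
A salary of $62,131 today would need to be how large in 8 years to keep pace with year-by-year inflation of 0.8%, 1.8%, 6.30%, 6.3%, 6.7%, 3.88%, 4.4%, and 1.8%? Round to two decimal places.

Cumulative price-level factor: 1.008 × 1.018 × 1.0630 × 1.063 × 1.067 × 1.0388 × 1.044 × 1.018 ≈ 1.3659017964.
Multiplying $62,131 by the price-level factor gives the future nominal sum.

$84,864.84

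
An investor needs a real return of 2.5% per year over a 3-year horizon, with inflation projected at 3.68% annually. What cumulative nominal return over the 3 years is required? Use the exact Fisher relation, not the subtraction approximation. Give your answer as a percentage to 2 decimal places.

Required annual nominal rate: (1+2.5%)(1+3.68%) − 1 = 6.272%.
Cumulative over 3 years: (1 + 0.06272)^3 − 1 ≈ 0.20021.

20.02%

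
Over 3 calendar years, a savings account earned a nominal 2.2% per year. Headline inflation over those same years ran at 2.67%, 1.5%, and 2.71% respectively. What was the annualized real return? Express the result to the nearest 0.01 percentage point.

-0.09%

Cumulative inflation factor: 1.0267 × 1.015 × 1.0271 ≈ 1.07034.
Nominal growth factor: 1.06746. Real growth factor = 1.06746 / 1.07034 ≈ 0.99731.
Annualized: 0.99731^(1/3) − 1 ≈ -0.00090.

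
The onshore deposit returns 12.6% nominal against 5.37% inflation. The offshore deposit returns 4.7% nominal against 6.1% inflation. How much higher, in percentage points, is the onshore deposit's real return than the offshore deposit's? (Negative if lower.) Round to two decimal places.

The onshore deposit real return: 1.126/1.0537 − 1 = 6.862%.
The offshore deposit real return: 1.047/1.061 − 1 = -1.320%.
Difference: 6.862 − (-1.320) = 8.182 pp.

8.18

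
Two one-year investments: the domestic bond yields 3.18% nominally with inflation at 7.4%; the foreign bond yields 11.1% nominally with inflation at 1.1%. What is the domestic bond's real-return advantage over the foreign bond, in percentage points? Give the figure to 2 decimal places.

The domestic bond real return: 1.0318/1.074 − 1 = -3.929%.
The foreign bond real return: 1.111/1.011 − 1 = 9.891%.
Difference: -3.929 − 9.891 = -13.820 pp.

-13.82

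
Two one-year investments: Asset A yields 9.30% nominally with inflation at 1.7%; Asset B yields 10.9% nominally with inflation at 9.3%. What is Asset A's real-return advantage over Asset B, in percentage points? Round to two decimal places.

Asset A real return: 1.0930/1.017 − 1 = 7.473%.
Asset B real return: 1.109/1.093 − 1 = 1.464%.
Difference: 7.473 − 1.464 = 6.009 pp.

6.01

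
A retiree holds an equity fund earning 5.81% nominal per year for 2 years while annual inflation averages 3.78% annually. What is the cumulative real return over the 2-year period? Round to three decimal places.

3.950%

The annual real rate is (1+5.81%)/(1+3.78%) − 1 = 1.9561%.
Compounded over 2 years: (1 + 0.019561)^2 − 1 ≈ 0.03950.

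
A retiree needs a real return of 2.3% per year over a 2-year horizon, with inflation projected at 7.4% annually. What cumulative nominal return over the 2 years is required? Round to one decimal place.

Required annual nominal rate: (1+2.3%)(1+7.4%) − 1 = 9.8702%.
Cumulative over 2 years: (1 + 0.098702)^2 − 1 ≈ 0.20715.

20.7%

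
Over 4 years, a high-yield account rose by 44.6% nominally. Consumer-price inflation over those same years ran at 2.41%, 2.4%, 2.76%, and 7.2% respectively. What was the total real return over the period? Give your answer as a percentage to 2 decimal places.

25.17%

Cumulative inflation factor: 1.0241 × 1.024 × 1.0276 × 1.072 ≈ 1.15521.
Nominal growth factor: 1.44600. Real growth factor = 1.44600 / 1.15521 ≈ 1.25172.
Total real return ≈ 25.1720%.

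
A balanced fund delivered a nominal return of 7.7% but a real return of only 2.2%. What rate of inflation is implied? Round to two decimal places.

5.38%

From (1+r_nom) = (1+r_real)(1+π), we get 1+π = (1 + 7.7%)/(1 + 2.2%) = 1.077/1.022 ≈ 1.05382.
So π ≈ 5.3816%.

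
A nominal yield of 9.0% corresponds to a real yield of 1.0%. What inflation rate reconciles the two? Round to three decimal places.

From (1+r_nom) = (1+r_real)(1+π), we get 1+π = (1 + 9.0%)/(1 + 1.0%) = 1.090/1.010 ≈ 1.07921.
So π ≈ 7.9208%.

7.921%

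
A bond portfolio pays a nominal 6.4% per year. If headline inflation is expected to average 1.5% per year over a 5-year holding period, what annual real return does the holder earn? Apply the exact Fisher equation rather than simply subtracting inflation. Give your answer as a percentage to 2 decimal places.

4.83%

With constant rates the annual real return is the same each year: (1+6.4%)/(1+1.5%) − 1 = 0.04828.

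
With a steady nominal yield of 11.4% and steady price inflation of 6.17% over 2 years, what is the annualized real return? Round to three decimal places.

With constant rates the annual real return is the same each year: (1+11.4%)/(1+6.17%) − 1 = 0.04926.

4.926%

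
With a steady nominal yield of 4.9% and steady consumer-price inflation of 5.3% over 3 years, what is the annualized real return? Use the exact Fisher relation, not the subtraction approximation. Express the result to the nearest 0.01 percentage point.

-0.38%

With constant rates the annual real return is the same each year: (1+4.9%)/(1+5.3%) − 1 = -0.00380.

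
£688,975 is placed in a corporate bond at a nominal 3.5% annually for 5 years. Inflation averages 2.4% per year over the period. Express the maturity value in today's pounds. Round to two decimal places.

£726,784.12

Nominal value at maturity: £688,975 × (1 + 3.5%)^5 ≈ £818,286.17.
Price-level factor over 5 years: (1 + 2.4%)^5 ≈ 1.1258999068.
The maturity value deflated by that factor is the answer in today's purchasing power.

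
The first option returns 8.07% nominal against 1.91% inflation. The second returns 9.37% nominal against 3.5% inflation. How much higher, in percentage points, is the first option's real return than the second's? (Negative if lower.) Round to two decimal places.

The first option real return: 1.0807/1.0191 − 1 = 6.045%.
The second real return: 1.0937/1.035 − 1 = 5.671%.
Difference: 6.045 − 5.671 = 0.374 pp.

0.37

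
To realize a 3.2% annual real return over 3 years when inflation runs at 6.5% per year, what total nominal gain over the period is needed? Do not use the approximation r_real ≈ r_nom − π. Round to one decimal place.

Required annual nominal rate: (1+3.2%)(1+6.5%) − 1 = 9.908%.
Cumulative over 3 years: (1 + 0.09908)^3 − 1 ≈ 0.32766.

32.8%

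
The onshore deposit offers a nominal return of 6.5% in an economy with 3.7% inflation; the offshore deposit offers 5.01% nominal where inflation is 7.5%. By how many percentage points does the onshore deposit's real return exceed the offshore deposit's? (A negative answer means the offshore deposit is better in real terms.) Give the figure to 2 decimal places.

5.02

The onshore deposit real return: 1.065/1.037 − 1 = 2.700%.
The offshore deposit real return: 1.0501/1.075 − 1 = -2.316%.
Difference: 2.700 − (-2.316) = 5.016 pp.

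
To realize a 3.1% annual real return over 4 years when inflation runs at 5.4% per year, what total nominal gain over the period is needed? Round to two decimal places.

Required annual nominal rate: (1+3.1%)(1+5.4%) − 1 = 8.6674%.
Cumulative over 4 years: (1 + 0.086674)^4 − 1 ≈ 0.39443.

39.44%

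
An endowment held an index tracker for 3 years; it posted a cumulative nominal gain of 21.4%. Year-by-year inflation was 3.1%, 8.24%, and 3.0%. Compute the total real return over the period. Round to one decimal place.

Cumulative inflation factor: 1.031 × 1.0824 × 1.030 ≈ 1.14943.
Nominal growth factor: 1.21400. Real growth factor = 1.21400 / 1.14943 ≈ 1.05617.
Total real return ≈ 5.6173%.

5.6%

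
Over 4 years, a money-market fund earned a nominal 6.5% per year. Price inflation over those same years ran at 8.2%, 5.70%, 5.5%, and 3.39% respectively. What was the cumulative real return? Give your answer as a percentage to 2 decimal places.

Cumulative inflation factor: 1.082 × 1.0570 × 1.055 × 1.0339 ≈ 1.24748.
Nominal growth factor: 1.28647. Real growth factor = 1.28647 / 1.24748 ≈ 1.03125.
Total real return ≈ 3.1253%.

3.13%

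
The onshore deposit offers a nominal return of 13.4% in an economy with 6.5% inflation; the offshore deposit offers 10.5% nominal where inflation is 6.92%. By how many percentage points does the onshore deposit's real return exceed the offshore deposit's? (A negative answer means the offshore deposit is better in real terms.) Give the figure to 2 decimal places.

3.13

The onshore deposit real return: 1.134/1.065 − 1 = 6.479%.
The offshore deposit real return: 1.105/1.0692 − 1 = 3.348%.
Difference: 6.479 − 3.348 = 3.131 pp.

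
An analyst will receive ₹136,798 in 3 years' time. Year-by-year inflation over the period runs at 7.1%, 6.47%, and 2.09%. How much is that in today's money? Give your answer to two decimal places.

Price-level factor over 3 years: 1.071 × 1.0647 × 1.0209 ≈ 1.1641258383.
Purchasing power today: ₹136,798 divided by that factor.

₹117,511.35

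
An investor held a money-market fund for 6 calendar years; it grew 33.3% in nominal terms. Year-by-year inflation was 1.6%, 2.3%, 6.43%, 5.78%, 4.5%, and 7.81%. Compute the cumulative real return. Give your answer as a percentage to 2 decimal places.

1.12%

Cumulative inflation factor: 1.016 × 1.023 × 1.0643 × 1.0578 × 1.045 × 1.0781 ≈ 1.31829.
Nominal growth factor: 1.33300. Real growth factor = 1.33300 / 1.31829 ≈ 1.01116.
Total real return ≈ 1.1155%.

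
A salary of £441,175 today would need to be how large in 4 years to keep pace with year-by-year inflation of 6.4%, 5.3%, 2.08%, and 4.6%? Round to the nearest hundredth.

£527,780.38

Cumulative price-level factor: 1.064 × 1.053 × 1.0208 × 1.046 ≈ 1.1963061767.
The nominal amount required is £441,175 scaled up by that factor.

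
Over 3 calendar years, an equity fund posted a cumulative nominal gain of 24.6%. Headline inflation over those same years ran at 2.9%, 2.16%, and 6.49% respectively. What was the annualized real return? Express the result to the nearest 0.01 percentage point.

Cumulative inflation factor: 1.029 × 1.0216 × 1.0649 ≈ 1.11945.
Nominal growth factor: 1.24600. Real growth factor = 1.24600 / 1.11945 ≈ 1.11305.
Annualized: 1.11305^(1/3) − 1 ≈ 0.03634.

3.63%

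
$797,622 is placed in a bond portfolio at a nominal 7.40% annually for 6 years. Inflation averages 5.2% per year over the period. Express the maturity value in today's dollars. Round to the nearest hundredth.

Nominal value at maturity: $797,622 × (1 + 7.40%)^6 ≈ $1,224,116.67.
Price-level factor over 6 years: (1 + 5.2%)^6 ≈ 1.3554841352.
Dividing the nominal maturity value by the price-level factor gives the value in today's money.

$903,084.47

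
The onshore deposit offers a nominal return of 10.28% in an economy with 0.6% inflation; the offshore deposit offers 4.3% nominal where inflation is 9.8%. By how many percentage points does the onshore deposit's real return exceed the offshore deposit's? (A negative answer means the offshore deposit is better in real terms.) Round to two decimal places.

The onshore deposit real return: 1.1028/1.006 − 1 = 9.622%.
The offshore deposit real return: 1.043/1.098 − 1 = -5.009%.
Difference: 9.622 − (-5.009) = 14.631 pp.

14.63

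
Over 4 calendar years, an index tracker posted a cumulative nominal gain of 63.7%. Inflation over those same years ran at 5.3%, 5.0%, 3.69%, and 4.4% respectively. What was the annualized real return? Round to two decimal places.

Cumulative inflation factor: 1.053 × 1.050 × 1.0369 × 1.044 ≈ 1.19689.
Nominal growth factor: 1.63700. Real growth factor = 1.63700 / 1.19689 ≈ 1.36771.
Annualized: 1.36771^(1/4) − 1 ≈ 0.08143.

8.14%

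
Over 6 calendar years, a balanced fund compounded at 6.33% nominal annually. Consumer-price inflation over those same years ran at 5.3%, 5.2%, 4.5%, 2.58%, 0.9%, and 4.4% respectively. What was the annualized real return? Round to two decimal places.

2.44%

Cumulative inflation factor: 1.053 × 1.052 × 1.045 × 1.0258 × 1.009 × 1.044 ≈ 1.25088.
Nominal growth factor: 1.44522. Real growth factor = 1.44522 / 1.25088 ≈ 1.15537.
Annualized: 1.15537^(1/6) − 1 ≈ 0.02436.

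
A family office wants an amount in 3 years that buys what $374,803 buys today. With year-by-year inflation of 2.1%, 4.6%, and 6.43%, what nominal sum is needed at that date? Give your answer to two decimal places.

Cumulative price-level factor: 1.021 × 1.046 × 1.0643 = 1.1366362138.
Multiplying $374,803 by the price-level factor gives the future nominal sum.

$426,014.66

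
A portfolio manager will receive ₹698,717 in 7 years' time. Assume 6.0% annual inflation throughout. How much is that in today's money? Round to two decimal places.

Price-level factor over 7 years: (1 + 6.0%)^7 ≈ 1.5036302590.
Purchasing power today: ₹698,717 divided by that factor.

₹464,686.71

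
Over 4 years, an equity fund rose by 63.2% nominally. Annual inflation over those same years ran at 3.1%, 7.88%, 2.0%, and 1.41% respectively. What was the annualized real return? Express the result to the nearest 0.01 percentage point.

9.13%

Cumulative inflation factor: 1.031 × 1.0788 × 1.020 × 1.0141 ≈ 1.15048.
Nominal growth factor: 1.63200. Real growth factor = 1.63200 / 1.15048 ≈ 1.41853.
Annualized: 1.41853^(1/4) − 1 ≈ 0.09134.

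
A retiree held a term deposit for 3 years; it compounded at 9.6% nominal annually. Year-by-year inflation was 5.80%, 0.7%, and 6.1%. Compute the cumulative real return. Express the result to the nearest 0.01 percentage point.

16.47%

Cumulative inflation factor: 1.0580 × 1.007 × 1.061 ≈ 1.13040.
Nominal growth factor: 1.31653. Real growth factor = 1.31653 / 1.13040 ≈ 1.16467.
Total real return ≈ 16.4665%.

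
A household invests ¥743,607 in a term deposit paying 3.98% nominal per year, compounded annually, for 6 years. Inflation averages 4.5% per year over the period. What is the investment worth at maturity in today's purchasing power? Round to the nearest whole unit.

Nominal value at maturity: ¥743,607 × (1 + 3.98%)^6 ≈ ¥939,815.
Price-level factor over 6 years: (1 + 4.5%)^6 ≈ 1.3022601248.
The maturity value deflated by that factor is the answer in today's purchasing power.

¥721,680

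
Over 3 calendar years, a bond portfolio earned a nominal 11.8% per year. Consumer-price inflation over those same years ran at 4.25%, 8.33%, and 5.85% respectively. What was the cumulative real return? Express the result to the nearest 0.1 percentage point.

Cumulative inflation factor: 1.0425 × 1.0833 × 1.0585 ≈ 1.19541.
Nominal growth factor: 1.39742. Real growth factor = 1.39742 / 1.19541 ≈ 1.16899.
Total real return ≈ 16.8987%.

16.9%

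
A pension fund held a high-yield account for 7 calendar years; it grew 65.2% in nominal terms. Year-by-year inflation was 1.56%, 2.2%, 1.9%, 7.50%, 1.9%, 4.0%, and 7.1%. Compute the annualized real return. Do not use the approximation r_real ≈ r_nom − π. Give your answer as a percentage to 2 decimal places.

3.59%

Cumulative inflation factor: 1.0156 × 1.022 × 1.019 × 1.0750 × 1.019 × 1.040 × 1.071 ≈ 1.29049.
Nominal growth factor: 1.65200. Real growth factor = 1.65200 / 1.29049 ≈ 1.28014.
Annualized: 1.28014^(1/7) − 1 ≈ 0.03591.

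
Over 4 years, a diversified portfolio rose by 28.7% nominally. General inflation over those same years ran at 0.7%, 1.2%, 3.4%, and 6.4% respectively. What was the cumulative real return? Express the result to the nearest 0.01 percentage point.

14.79%

Cumulative inflation factor: 1.007 × 1.012 × 1.034 × 1.064 ≈ 1.12117.
Nominal growth factor: 1.28700. Real growth factor = 1.28700 / 1.12117 ≈ 1.14791.
Total real return ≈ 14.7906%.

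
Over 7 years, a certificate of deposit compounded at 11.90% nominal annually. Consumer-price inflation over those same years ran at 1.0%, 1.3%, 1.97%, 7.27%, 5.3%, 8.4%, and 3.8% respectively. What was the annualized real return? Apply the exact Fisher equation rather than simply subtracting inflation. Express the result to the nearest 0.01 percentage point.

7.48%

Cumulative inflation factor: 1.010 × 1.013 × 1.0197 × 1.0727 × 1.053 × 1.084 × 1.038 ≈ 1.32598.
Nominal growth factor: 2.19690. Real growth factor = 2.19690 / 1.32598 ≈ 1.65682.
Annualized: 1.65682^(1/7) − 1 ≈ 0.07479.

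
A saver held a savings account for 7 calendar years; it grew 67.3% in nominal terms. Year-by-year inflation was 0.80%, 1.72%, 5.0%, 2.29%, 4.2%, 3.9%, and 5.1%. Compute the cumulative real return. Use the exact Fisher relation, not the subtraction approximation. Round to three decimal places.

Cumulative inflation factor: 1.0080 × 1.0172 × 1.050 × 1.0229 × 1.042 × 1.039 × 1.051 ≈ 1.25307.
Nominal growth factor: 1.67300. Real growth factor = 1.67300 / 1.25307 ≈ 1.33512.
Total real return ≈ 33.5121%.

33.512%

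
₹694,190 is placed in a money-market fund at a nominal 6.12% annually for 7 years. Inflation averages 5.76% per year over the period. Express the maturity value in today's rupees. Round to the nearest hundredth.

Nominal value at maturity: ₹694,190 × (1 + 6.12%)^7 ≈ ₹1,052,104.90.
Price-level factor over 7 years: (1 + 5.76%)^7 ≈ 1.4799604002.
Dividing the nominal maturity value by the price-level factor gives the value in today's money.

₹710,900.71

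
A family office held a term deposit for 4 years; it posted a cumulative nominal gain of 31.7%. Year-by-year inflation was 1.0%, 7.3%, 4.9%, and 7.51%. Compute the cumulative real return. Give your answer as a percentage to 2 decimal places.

Cumulative inflation factor: 1.010 × 1.073 × 1.049 × 1.0751 ≈ 1.22221.
Nominal growth factor: 1.31700. Real growth factor = 1.31700 / 1.22221 ≈ 1.07756.
Total real return ≈ 7.7557%.

7.76%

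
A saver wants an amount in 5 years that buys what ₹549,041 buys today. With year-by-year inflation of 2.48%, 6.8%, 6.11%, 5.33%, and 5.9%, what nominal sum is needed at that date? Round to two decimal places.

₹711,245.46

Cumulative price-level factor: 1.0248 × 1.068 × 1.0611 × 1.0533 × 1.059 ≈ 1.2954323203.
The nominal amount required is ₹549,041 scaled up by that factor.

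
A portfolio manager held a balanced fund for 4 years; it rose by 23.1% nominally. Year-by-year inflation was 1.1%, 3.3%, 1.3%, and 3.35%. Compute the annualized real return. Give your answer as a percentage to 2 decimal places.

3.01%

Cumulative inflation factor: 1.011 × 1.033 × 1.013 × 1.0335 ≈ 1.09338.
Nominal growth factor: 1.23100. Real growth factor = 1.23100 / 1.09338 ≈ 1.12587.
Annualized: 1.12587^(1/4) − 1 ≈ 0.03008.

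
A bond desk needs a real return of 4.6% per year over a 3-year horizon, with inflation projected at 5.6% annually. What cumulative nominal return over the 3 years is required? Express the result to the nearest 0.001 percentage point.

34.768%

Required annual nominal rate: (1+4.6%)(1+5.6%) − 1 = 10.4576%.
Cumulative over 3 years: (1 + 0.104576)^3 − 1 ≈ 0.34768.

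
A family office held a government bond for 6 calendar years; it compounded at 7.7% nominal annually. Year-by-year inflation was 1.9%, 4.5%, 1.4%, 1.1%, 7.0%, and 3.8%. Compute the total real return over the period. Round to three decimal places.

Cumulative inflation factor: 1.019 × 1.045 × 1.014 × 1.011 × 1.070 × 1.038 ≈ 1.21244.
Nominal growth factor: 1.56061. Real growth factor = 1.56061 / 1.21244 ≈ 1.28716.
Total real return ≈ 28.7163%.

28.716%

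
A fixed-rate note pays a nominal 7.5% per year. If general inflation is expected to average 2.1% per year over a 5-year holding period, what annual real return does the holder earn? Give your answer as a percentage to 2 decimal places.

5.29%

With constant rates the annual real return is the same each year: (1+7.5%)/(1+2.1%) − 1 = 0.05289.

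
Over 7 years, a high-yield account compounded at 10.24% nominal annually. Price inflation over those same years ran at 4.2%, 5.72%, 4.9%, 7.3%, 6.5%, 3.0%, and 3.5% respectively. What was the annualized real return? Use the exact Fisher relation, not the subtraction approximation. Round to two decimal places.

4.98%

Cumulative inflation factor: 1.042 × 1.0572 × 1.049 × 1.073 × 1.065 × 1.030 × 1.035 ≈ 1.40776.
Nominal growth factor: 1.97867. Real growth factor = 1.97867 / 1.40776 ≈ 1.40555.
Annualized: 1.40555^(1/7) − 1 ≈ 0.04983.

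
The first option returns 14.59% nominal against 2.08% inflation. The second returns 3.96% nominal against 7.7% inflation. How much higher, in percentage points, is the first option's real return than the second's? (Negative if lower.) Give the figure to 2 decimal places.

The first option real return: 1.1459/1.0208 − 1 = 12.255%.
The second real return: 1.0396/1.077 − 1 = -3.473%.
Difference: 12.255 − (-3.473) = 15.728 pp.

15.73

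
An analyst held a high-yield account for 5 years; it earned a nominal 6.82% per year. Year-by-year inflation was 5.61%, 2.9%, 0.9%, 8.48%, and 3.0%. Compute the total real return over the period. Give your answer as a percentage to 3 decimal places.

Cumulative inflation factor: 1.0561 × 1.029 × 1.009 × 1.0848 × 1.030 ≈ 1.22518.
Nominal growth factor: 1.39079. Real growth factor = 1.39079 / 1.22518 ≈ 1.13518.
Total real return ≈ 13.5179%.

13.518%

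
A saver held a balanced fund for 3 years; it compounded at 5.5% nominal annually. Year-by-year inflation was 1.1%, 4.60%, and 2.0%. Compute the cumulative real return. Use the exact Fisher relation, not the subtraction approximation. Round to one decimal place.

Cumulative inflation factor: 1.011 × 1.0460 × 1.020 ≈ 1.07866.
Nominal growth factor: 1.17424. Real growth factor = 1.17424 / 1.07866 ≈ 1.08862.
Total real return ≈ 8.8615%.

8.9%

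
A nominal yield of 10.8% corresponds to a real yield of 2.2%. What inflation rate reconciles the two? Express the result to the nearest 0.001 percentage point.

From (1+r_nom) = (1+r_real)(1+π), we get 1+π = (1 + 10.8%)/(1 + 2.2%) = 1.108/1.022 ≈ 1.08415.
So π ≈ 8.4149%.

8.415%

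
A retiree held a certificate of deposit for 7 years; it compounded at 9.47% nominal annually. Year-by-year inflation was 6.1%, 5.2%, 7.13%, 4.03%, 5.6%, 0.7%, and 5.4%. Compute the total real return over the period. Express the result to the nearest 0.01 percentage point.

35.12%

Cumulative inflation factor: 1.061 × 1.052 × 1.0713 × 1.0403 × 1.056 × 1.007 × 1.054 ≈ 1.39423.
Nominal growth factor: 1.88393. Real growth factor = 1.88393 / 1.39423 ≈ 1.35124.
Total real return ≈ 35.1235%.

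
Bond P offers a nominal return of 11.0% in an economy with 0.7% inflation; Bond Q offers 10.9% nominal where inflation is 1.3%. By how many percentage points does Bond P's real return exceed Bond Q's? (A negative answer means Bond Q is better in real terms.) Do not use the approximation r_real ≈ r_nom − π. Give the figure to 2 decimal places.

Bond P real return: 1.110/1.007 − 1 = 10.228%.
Bond Q real return: 1.109/1.013 − 1 = 9.477%.
Difference: 10.228 − 9.477 = 0.751 pp.

0.75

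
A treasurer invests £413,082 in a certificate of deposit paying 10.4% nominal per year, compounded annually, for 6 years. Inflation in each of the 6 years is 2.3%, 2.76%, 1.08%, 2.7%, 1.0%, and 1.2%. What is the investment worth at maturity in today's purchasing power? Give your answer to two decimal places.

£670,522.60

Nominal value at maturity: £413,082 × (1 + 10.4%)^6 ≈ £747,912.36.
Price-level factor over 6 years: 1.023 × 1.0276 × 1.0108 × 1.027 × 1.010 × 1.012 ≈ 1.1154170852.
The maturity value deflated by that factor is the answer in today's purchasing power.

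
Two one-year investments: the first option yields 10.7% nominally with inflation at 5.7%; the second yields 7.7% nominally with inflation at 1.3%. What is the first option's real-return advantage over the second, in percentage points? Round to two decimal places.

The first option real return: 1.107/1.057 − 1 = 4.730%.
The second real return: 1.077/1.013 − 1 = 6.318%.
Difference: 4.730 − 6.318 = -1.588 pp.

-1.59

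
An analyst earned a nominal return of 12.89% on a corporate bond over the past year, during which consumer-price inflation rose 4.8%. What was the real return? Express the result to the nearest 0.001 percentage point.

7.719%

Real return via the Fisher equation: (1 + 12.89%)/(1 + 4.8%) − 1 = 1.1289/1.048 − 1 ≈ 0.07719.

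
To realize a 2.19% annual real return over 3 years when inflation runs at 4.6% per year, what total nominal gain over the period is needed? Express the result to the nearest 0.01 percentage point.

22.13%

Required annual nominal rate: (1+2.19%)(1+4.6%) − 1 = 6.89074%.
Cumulative over 3 years: (1 + 0.0689074)^3 − 1 ≈ 0.22129.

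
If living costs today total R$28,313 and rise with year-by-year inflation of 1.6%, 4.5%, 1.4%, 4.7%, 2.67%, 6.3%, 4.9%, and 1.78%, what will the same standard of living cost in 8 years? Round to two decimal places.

Cumulative price-level factor: 1.016 × 1.045 × 1.014 × 1.047 × 1.0267 × 1.063 × 1.049 × 1.0178 ≈ 1.3134374536.
The nominal amount required is R$28,313 scaled up by that factor.

R$37,187.35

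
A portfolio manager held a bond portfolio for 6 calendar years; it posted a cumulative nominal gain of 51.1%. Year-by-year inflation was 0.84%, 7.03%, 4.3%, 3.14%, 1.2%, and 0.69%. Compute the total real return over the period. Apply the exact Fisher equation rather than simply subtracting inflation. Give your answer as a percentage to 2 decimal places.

27.72%

Cumulative inflation factor: 1.0084 × 1.0703 × 1.043 × 1.0314 × 1.012 × 1.0069 ≈ 1.18309.
Nominal growth factor: 1.51100. Real growth factor = 1.51100 / 1.18309 ≈ 1.27717.
Total real return ≈ 27.7167%.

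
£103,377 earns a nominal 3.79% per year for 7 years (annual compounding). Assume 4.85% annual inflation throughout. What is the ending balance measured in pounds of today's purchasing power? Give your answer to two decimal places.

Nominal value at maturity: £103,377 × (1 + 3.79%)^7 ≈ £134,125.86.
Price-level factor over 7 years: (1 + 4.85%)^7 ≈ 1.3930895794.
Dividing the nominal maturity value by the price-level factor gives the value in today's money.

£96,279.42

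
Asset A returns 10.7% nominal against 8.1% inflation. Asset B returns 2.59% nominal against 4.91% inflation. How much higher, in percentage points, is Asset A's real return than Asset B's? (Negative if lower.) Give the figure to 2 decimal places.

Asset A real return: 1.107/1.081 − 1 = 2.405%.
Asset B real return: 1.0259/1.0491 − 1 = -2.211%.
Difference: 2.405 − (-2.211) = 4.616 pp.

4.62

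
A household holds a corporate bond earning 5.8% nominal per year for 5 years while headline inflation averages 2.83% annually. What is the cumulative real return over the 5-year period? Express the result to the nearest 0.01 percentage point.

The annual real rate is (1+5.8%)/(1+2.83%) − 1 = 2.8883%.
Compounded over 5 years: (1 + 0.028883)^5 − 1 ≈ 0.15300.

15.30%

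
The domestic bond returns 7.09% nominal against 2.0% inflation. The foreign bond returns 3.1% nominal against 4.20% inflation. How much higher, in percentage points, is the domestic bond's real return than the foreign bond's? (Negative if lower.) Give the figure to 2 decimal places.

The domestic bond real return: 1.0709/1.020 − 1 = 4.990%.
The foreign bond real return: 1.031/1.0420 − 1 = -1.056%.
Difference: 4.990 − (-1.056) = 6.046 pp.

6.05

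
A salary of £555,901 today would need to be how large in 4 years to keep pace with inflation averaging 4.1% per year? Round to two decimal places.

£652,830.41

Cumulative price-level factor: (1+4.1%)^4 ≈ 1.1743645098.
Multiplying £555,901 by the price-level factor gives the future nominal sum.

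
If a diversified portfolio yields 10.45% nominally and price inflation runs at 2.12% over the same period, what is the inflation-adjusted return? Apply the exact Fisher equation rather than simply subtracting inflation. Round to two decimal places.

Real return via the Fisher equation: (1 + 10.45%)/(1 + 2.12%) − 1 = 1.1045/1.0212 − 1 ≈ 0.08157.

8.16%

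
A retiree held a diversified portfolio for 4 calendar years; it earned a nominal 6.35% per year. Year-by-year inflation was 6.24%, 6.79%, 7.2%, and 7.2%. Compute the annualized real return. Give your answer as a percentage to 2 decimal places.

-0.47%

Cumulative inflation factor: 1.0624 × 1.0679 × 1.072 × 1.072 ≈ 1.30379.
Nominal growth factor: 1.27923. Real growth factor = 1.27923 / 1.30379 ≈ 0.98116.
Annualized: 0.98116^(1/4) − 1 ≈ -0.00474.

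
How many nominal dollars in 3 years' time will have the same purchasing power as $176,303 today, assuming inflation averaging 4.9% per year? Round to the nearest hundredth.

Cumulative price-level factor: (1+4.9%)^3 = 1.154320649.
Multiplying $176,303 by the price-level factor gives the future nominal sum.

$203,510.19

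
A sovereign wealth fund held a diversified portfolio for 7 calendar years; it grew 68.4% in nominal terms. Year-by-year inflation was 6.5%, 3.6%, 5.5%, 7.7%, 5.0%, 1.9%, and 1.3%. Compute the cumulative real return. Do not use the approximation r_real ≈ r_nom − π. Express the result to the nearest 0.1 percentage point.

Cumulative inflation factor: 1.065 × 1.036 × 1.055 × 1.077 × 1.050 × 1.019 × 1.013 ≈ 1.35878.
Nominal growth factor: 1.68400. Real growth factor = 1.68400 / 1.35878 ≈ 1.23934.
Total real return ≈ 23.9343%.

23.9%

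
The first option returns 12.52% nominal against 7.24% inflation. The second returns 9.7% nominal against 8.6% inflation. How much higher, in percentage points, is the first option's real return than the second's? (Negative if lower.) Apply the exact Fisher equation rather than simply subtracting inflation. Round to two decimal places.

3.91

The first option real return: 1.1252/1.0724 − 1 = 4.924%.
The second real return: 1.097/1.086 − 1 = 1.013%.
Difference: 4.924 − 1.013 = 3.911 pp.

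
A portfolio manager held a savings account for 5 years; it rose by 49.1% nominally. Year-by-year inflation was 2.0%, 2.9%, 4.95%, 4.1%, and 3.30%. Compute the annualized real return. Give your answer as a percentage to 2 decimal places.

Cumulative inflation factor: 1.020 × 1.029 × 1.0495 × 1.041 × 1.0330 ≈ 1.18454.
Nominal growth factor: 1.49100. Real growth factor = 1.49100 / 1.18454 ≈ 1.25872.
Annualized: 1.25872^(1/5) − 1 ≈ 0.04709.

4.71%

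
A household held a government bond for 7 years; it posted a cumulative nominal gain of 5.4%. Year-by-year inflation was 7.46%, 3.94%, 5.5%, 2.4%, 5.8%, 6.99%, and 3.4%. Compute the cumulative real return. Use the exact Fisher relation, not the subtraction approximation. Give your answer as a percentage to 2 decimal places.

-25.37%

Cumulative inflation factor: 1.0746 × 1.0394 × 1.055 × 1.024 × 1.058 × 1.0699 × 1.034 ≈ 1.41231.
Nominal growth factor: 1.05400. Real growth factor = 1.05400 / 1.41231 ≈ 0.74629.
Total real return ≈ -25.3707%.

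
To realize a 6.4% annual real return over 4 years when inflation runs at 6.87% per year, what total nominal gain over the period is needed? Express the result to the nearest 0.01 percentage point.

67.18%

Required annual nominal rate: (1+6.4%)(1+6.87%) − 1 = 13.70968%.
Cumulative over 4 years: (1 + 0.1370968)^4 − 1 ≈ 0.67182.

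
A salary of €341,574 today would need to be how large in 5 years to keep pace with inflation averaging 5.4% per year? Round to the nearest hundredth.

€444,311.81

Cumulative price-level factor: (1+5.4%)^5 ≈ 1.3007776144.
Multiplying €341,574 by the price-level factor gives the future nominal sum.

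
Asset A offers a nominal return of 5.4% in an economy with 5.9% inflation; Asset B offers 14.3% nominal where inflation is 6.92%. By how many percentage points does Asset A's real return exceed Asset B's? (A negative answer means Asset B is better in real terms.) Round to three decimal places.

-7.375

Asset A real return: 1.054/1.059 − 1 = -0.4721%.
Asset B real return: 1.143/1.0692 − 1 = 6.9024%.
Difference: -0.4721 − 6.9024 = -7.3745 pp.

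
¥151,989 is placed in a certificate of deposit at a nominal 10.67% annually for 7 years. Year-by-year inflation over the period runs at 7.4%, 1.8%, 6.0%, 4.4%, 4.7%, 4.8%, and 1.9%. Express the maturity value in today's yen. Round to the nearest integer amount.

Nominal value at maturity: ¥151,989 × (1 + 10.67%)^7 ≈ ¥309,045.
Price-level factor over 7 years: 1.074 × 1.018 × 1.060 × 1.044 × 1.047 × 1.048 × 1.019 ≈ 1.3528217332.
Dividing the nominal maturity value by the price-level factor gives the value in today's money.

¥228,445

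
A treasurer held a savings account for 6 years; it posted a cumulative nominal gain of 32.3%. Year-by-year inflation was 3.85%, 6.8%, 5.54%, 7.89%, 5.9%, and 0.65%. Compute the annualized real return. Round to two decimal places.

Cumulative inflation factor: 1.0385 × 1.068 × 1.0554 × 1.0789 × 1.059 × 1.0065 ≈ 1.34613.
Nominal growth factor: 1.32300. Real growth factor = 1.32300 / 1.34613 ≈ 0.98282.
Annualized: 0.98282^(1/6) − 1 ≈ -0.00288.

-0.29%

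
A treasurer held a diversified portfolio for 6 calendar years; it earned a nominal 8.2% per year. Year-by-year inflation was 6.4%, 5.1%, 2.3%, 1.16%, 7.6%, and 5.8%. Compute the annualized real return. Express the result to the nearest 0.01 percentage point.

Cumulative inflation factor: 1.064 × 1.051 × 1.023 × 1.0116 × 1.076 × 1.058 ≈ 1.31743.
Nominal growth factor: 1.60459. Real growth factor = 1.60459 / 1.31743 ≈ 1.21797.
Annualized: 1.21797^(1/6) − 1 ≈ 0.03341.

3.34%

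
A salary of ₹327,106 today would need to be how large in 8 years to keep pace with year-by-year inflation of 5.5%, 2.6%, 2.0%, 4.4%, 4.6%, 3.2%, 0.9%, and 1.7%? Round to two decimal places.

₹417,650.02

Cumulative price-level factor: 1.055 × 1.026 × 1.020 × 1.044 × 1.046 × 1.032 × 1.009 × 1.017 ≈ 1.2768032863.
The nominal amount required is ₹327,106 scaled up by that factor.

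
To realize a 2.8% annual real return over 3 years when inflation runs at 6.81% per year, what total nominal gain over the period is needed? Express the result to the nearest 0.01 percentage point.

Required annual nominal rate: (1+2.8%)(1+6.81%) − 1 = 9.80068%.
Cumulative over 3 years: (1 + 0.0980068)^3 − 1 ≈ 0.32378.

32.38%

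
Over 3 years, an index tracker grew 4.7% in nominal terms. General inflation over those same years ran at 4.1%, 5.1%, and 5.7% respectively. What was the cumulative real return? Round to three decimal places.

-9.465%

Cumulative inflation factor: 1.041 × 1.051 × 1.057 ≈ 1.15645.
Nominal growth factor: 1.04700. Real growth factor = 1.04700 / 1.15645 ≈ 0.90535.
Total real return ≈ -9.4646%.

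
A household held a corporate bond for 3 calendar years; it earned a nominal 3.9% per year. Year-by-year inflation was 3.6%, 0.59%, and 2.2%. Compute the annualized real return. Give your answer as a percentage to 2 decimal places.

Cumulative inflation factor: 1.036 × 1.0059 × 1.022 ≈ 1.06504.
Nominal growth factor: 1.12162. Real growth factor = 1.12162 / 1.06504 ≈ 1.05313.
Annualized: 1.05313^(1/3) − 1 ≈ 0.01740.

1.74%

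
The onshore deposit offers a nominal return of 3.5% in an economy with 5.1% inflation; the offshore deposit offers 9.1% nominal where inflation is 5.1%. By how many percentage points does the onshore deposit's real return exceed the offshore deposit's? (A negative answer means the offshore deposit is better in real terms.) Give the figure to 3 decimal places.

The onshore deposit real return: 1.035/1.051 − 1 = -1.5224%.
The offshore deposit real return: 1.091/1.051 − 1 = 3.8059%.
Difference: -1.5224 − 3.8059 = -5.3283 pp.

-5.328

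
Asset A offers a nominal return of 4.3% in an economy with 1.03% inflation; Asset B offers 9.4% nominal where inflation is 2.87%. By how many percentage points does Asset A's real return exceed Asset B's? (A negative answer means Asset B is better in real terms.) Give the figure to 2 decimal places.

-3.11

Asset A real return: 1.043/1.0103 − 1 = 3.237%.
Asset B real return: 1.094/1.0287 − 1 = 6.348%.
Difference: 3.237 − 6.348 = -3.111 pp.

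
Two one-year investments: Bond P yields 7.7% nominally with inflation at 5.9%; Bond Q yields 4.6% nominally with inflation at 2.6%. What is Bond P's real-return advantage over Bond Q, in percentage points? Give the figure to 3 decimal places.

-0.250

Bond P real return: 1.077/1.059 − 1 = 1.6997%.
Bond Q real return: 1.046/1.026 − 1 = 1.9493%.
Difference: 1.6997 − 1.9493 = -0.2496 pp.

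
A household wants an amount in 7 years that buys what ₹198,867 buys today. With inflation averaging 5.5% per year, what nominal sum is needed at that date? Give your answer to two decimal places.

Cumulative price-level factor: (1+5.5%)^7 ≈ 1.4546791611.
Multiplying ₹198,867 by the price-level factor gives the future nominal sum.

₹289,287.68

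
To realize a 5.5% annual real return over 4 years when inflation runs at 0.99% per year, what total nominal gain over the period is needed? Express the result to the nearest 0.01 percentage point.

Required annual nominal rate: (1+5.5%)(1+0.99%) − 1 = 6.54445%.
Cumulative over 4 years: (1 + 0.0654445)^4 − 1 ≈ 0.28862.

28.86%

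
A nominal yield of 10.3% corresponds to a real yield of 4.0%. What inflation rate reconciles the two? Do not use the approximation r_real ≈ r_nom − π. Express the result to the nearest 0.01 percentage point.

From (1+r_nom) = (1+r_real)(1+π), we get 1+π = (1 + 10.3%)/(1 + 4.0%) = 1.103/1.040 ≈ 1.06058.
So π ≈ 6.0577%.

6.06%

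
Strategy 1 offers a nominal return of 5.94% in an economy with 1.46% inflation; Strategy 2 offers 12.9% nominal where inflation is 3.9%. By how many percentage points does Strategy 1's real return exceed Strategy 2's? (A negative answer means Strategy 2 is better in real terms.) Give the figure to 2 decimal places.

Strategy 1 real return: 1.0594/1.0146 − 1 = 4.416%.
Strategy 2 real return: 1.129/1.039 − 1 = 8.662%.
Difference: 4.416 − 8.662 = -4.246 pp.

-4.25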